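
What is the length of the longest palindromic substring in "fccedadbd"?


Input: "fccedadbd"
Checking substrings for palindromes:
  [4:7] "dad" (len 3) => palindrome
  [6:9] "dbd" (len 3) => palindrome
  [1:3] "cc" (len 2) => palindrome
Longest palindromic substring: "dad" with length 3

3


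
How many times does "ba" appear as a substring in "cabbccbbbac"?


Searching for "ba" in "cabbccbbbac"
Scanning each position:
  Position 0: "ca" => no
  Position 1: "ab" => no
  Position 2: "bb" => no
  Position 3: "bc" => no
  Position 4: "cc" => no
  Position 5: "cb" => no
  Position 6: "bb" => no
  Position 7: "bb" => no
  Position 8: "ba" => MATCH
  Position 9: "ac" => no
Total occurrences: 1

1


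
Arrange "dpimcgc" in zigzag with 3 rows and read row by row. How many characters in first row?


Zigzag "dpimcgc" into 3 rows:
Placing characters:
  'd' => row 0
  'p' => row 1
  'i' => row 2
  'm' => row 1
  'c' => row 0
  'g' => row 1
  'c' => row 2
Rows:
  Row 0: "dc"
  Row 1: "pmg"
  Row 2: "ic"
First row length: 2

2


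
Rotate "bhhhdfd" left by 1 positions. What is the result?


Input: "bhhhdfd", rotate left by 1
First 1 characters: "b"
Remaining characters: "hhhdfd"
Concatenate remaining + first: "hhhdfd" + "b" = "hhhdfdb"

hhhdfdb


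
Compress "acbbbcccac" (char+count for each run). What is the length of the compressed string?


Input: acbbbcccac
Runs:
  'a' x 1 => "a1"
  'c' x 1 => "c1"
  'b' x 3 => "b3"
  'c' x 3 => "c3"
  'a' x 1 => "a1"
  'c' x 1 => "c1"
Compressed: "a1c1b3c3a1c1"
Compressed length: 12

12


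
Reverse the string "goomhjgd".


Input: goomhjgd
Reading characters right to left:
  Position 7: 'd'
  Position 6: 'g'
  Position 5: 'j'
  Position 4: 'h'
  Position 3: 'm'
  Position 2: 'o'
  Position 1: 'o'
  Position 0: 'g'
Reversed: dgjhmoog

dgjhmoog


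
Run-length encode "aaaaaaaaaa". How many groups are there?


Input: aaaaaaaaaa
Scanning for consecutive runs:
  Group 1: 'a' x 10 (positions 0-9)
Total groups: 1

1


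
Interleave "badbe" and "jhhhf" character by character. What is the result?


Interleaving "badbe" and "jhhhf":
  Position 0: 'b' from first, 'j' from second => "bj"
  Position 1: 'a' from first, 'h' from second => "ah"
  Position 2: 'd' from first, 'h' from second => "dh"
  Position 3: 'b' from first, 'h' from second => "bh"
  Position 4: 'e' from first, 'f' from second => "ef"
Result: bjahdhbhef

bjahdhbhef


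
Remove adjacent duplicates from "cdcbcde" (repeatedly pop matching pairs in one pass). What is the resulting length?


Input: cdcbcde
Stack-based adjacent duplicate removal:
  Read 'c': push. Stack: c
  Read 'd': push. Stack: cd
  Read 'c': push. Stack: cdc
  Read 'b': push. Stack: cdcb
  Read 'c': push. Stack: cdcbc
  Read 'd': push. Stack: cdcbcd
  Read 'e': push. Stack: cdcbcde
Final stack: "cdcbcde" (length 7)

7


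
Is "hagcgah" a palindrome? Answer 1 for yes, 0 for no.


Input: hagcgah
Reversed: hagcgah
  Compare pos 0 ('h') with pos 6 ('h'): match
  Compare pos 1 ('a') with pos 5 ('a'): match
  Compare pos 2 ('g') with pos 4 ('g'): match
Result: palindrome

1


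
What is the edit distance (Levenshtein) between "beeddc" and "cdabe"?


Computing edit distance: "beeddc" -> "cdabe"
DP table:
           c    d    a    b    e
      0    1    2    3    4    5
  b   1    1    2    3    3    4
  e   2    2    2    3    4    3
  e   3    3    3    3    4    4
  d   4    4    3    4    4    5
  d   5    5    4    4    5    5
  c   6    5    5    5    5    6
Edit distance = dp[6][5] = 6

6


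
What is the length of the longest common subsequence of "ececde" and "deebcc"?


LCS of "ececde" and "deebcc"
DP table:
           d    e    e    b    c    c
      0    0    0    0    0    0    0
  e   0    0    1    1    1    1    1
  c   0    0    1    1    1    2    2
  e   0    0    1    2    2    2    2
  c   0    0    1    2    2    3    3
  d   0    1    1    2    2    3    3
  e   0    1    2    2    2    3    3
LCS length = dp[6][6] = 3

3


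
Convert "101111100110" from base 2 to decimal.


Input: "101111100110" in base 2
Positional expansion:
  Digit '1' (value 1) x 2^11 = 2048
  Digit '0' (value 0) x 2^10 = 0
  Digit '1' (value 1) x 2^9 = 512
  Digit '1' (value 1) x 2^8 = 256
  Digit '1' (value 1) x 2^7 = 128
  Digit '1' (value 1) x 2^6 = 64
  Digit '1' (value 1) x 2^5 = 32
  Digit '0' (value 0) x 2^4 = 0
  Digit '0' (value 0) x 2^3 = 0
  Digit '1' (value 1) x 2^2 = 4
  Digit '1' (value 1) x 2^1 = 2
  Digit '0' (value 0) x 2^0 = 0
Sum = 3046

3046


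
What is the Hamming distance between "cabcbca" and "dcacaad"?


Comparing "cabcbca" and "dcacaad" position by position:
  Position 0: 'c' vs 'd' => differ
  Position 1: 'a' vs 'c' => differ
  Position 2: 'b' vs 'a' => differ
  Position 3: 'c' vs 'c' => same
  Position 4: 'b' vs 'a' => differ
  Position 5: 'c' vs 'a' => differ
  Position 6: 'a' vs 'd' => differ
Total differences (Hamming distance): 6

6


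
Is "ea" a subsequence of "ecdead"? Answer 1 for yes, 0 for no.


Check if "ea" is a subsequence of "ecdead"
Greedy scan:
  Position 0 ('e'): matches sub[0] = 'e'
  Position 1 ('c'): no match needed
  Position 2 ('d'): no match needed
  Position 3 ('e'): no match needed
  Position 4 ('a'): matches sub[1] = 'a'
  Position 5 ('d'): no match needed
All 2 characters matched => is a subsequence

1


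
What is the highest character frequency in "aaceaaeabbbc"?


Input: aaceaaeabbbc
Character counts:
  'a': 5
  'b': 3
  'c': 2
  'e': 2
Maximum frequency: 5

5


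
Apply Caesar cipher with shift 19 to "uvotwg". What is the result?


Caesar cipher: shift "uvotwg" by 19
  'u' (pos 20) + 19 = pos 13 = 'n'
  'v' (pos 21) + 19 = pos 14 = 'o'
  'o' (pos 14) + 19 = pos 7 = 'h'
  't' (pos 19) + 19 = pos 12 = 'm'
  'w' (pos 22) + 19 = pos 15 = 'p'
  'g' (pos 6) + 19 = pos 25 = 'z'
Result: nohmpz

nohmpz


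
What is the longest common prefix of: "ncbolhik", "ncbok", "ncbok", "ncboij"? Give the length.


Words: ncbolhik, ncbok, ncbok, ncboij
  Position 0: all 'n' => match
  Position 1: all 'c' => match
  Position 2: all 'b' => match
  Position 3: all 'o' => match
  Position 4: ('l', 'k', 'k', 'i') => mismatch, stop
LCP = "ncbo" (length 4)

4


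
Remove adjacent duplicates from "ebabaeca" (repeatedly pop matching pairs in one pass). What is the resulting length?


Input: ebabaeca
Stack-based adjacent duplicate removal:
  Read 'e': push. Stack: e
  Read 'b': push. Stack: eb
  Read 'a': push. Stack: eba
  Read 'b': push. Stack: ebab
  Read 'a': push. Stack: ebaba
  Read 'e': push. Stack: ebabae
  Read 'c': push. Stack: ebabaec
  Read 'a': push. Stack: ebabaeca
Final stack: "ebabaeca" (length 8)

8


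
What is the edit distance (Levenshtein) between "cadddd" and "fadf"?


Computing edit distance: "cadddd" -> "fadf"
DP table:
           f    a    d    f
      0    1    2    3    4
  c   1    1    2    3    4
  a   2    2    1    2    3
  d   3    3    2    1    2
  d   4    4    3    2    2
  d   5    5    4    3    3
  d   6    6    5    4    4
Edit distance = dp[6][4] = 4

4


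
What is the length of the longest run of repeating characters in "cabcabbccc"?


Input: "cabcabbccc"
Scanning for longest run:
  Position 1 ('a'): new char, reset run to 1
  Position 2 ('b'): new char, reset run to 1
  Position 3 ('c'): new char, reset run to 1
  Position 4 ('a'): new char, reset run to 1
  Position 5 ('b'): new char, reset run to 1
  Position 6 ('b'): continues run of 'b', length=2
  Position 7 ('c'): new char, reset run to 1
  Position 8 ('c'): continues run of 'c', length=2
  Position 9 ('c'): continues run of 'c', length=3
Longest run: 'c' with length 3

3


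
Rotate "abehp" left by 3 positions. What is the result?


Input: "abehp", rotate left by 3
First 3 characters: "abe"
Remaining characters: "hp"
Concatenate remaining + first: "hp" + "abe" = "hpabe"

hpabe


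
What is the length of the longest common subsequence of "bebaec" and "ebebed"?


LCS of "bebaec" and "ebebed"
DP table:
           e    b    e    b    e    d
      0    0    0    0    0    0    0
  b   0    0    1    1    1    1    1
  e   0    1    1    2    2    2    2
  b   0    1    2    2    3    3    3
  a   0    1    2    2    3    3    3
  e   0    1    2    3    3    4    4
  c   0    1    2    3    3    4    4
LCS length = dp[6][6] = 4

4


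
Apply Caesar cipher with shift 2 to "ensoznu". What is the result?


Caesar cipher: shift "ensoznu" by 2
  'e' (pos 4) + 2 = pos 6 = 'g'
  'n' (pos 13) + 2 = pos 15 = 'p'
  's' (pos 18) + 2 = pos 20 = 'u'
  'o' (pos 14) + 2 = pos 16 = 'q'
  'z' (pos 25) + 2 = pos 1 = 'b'
  'n' (pos 13) + 2 = pos 15 = 'p'
  'u' (pos 20) + 2 = pos 22 = 'w'
Result: gpuqbpw

gpuqbpw


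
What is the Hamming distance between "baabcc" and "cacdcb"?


Comparing "baabcc" and "cacdcb" position by position:
  Position 0: 'b' vs 'c' => differ
  Position 1: 'a' vs 'a' => same
  Position 2: 'a' vs 'c' => differ
  Position 3: 'b' vs 'd' => differ
  Position 4: 'c' vs 'c' => same
  Position 5: 'c' vs 'b' => differ
Total differences (Hamming distance): 4

4


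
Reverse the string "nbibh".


Input: nbibh
Reading characters right to left:
  Position 4: 'h'
  Position 3: 'b'
  Position 2: 'i'
  Position 1: 'b'
  Position 0: 'n'
Reversed: hbibn

hbibn


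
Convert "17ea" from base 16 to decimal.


Input: "17ea" in base 16
Positional expansion:
  Digit '1' (value 1) x 16^3 = 4096
  Digit '7' (value 7) x 16^2 = 1792
  Digit 'e' (value 14) x 16^1 = 224
  Digit 'a' (value 10) x 16^0 = 10
Sum = 6122

6122


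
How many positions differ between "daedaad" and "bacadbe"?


Comparing "daedaad" and "bacadbe" position by position:
  Position 0: 'd' vs 'b' => DIFFER
  Position 1: 'a' vs 'a' => same
  Position 2: 'e' vs 'c' => DIFFER
  Position 3: 'd' vs 'a' => DIFFER
  Position 4: 'a' vs 'd' => DIFFER
  Position 5: 'a' vs 'b' => DIFFER
  Position 6: 'd' vs 'e' => DIFFER
Positions that differ: 6

6


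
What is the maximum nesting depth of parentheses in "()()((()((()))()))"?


Input: "()()((()((()))()))"
Tracking depth:
  Position 0 '(': depth becomes 1
  Position 1 ')': depth becomes 0
  Position 2 '(': depth becomes 1
  Position 3 ')': depth becomes 0
  Position 4 '(': depth becomes 1
  Position 5 '(': depth becomes 2
  Position 6 '(': depth becomes 3
  Position 7 ')': depth becomes 2
  Position 8 '(': depth becomes 3
  Position 9 '(': depth becomes 4
  Position 10 '(': depth becomes 5
  Position 11 ')': depth becomes 4
  Position 12 ')': depth becomes 3
  Position 13 ')': depth becomes 2
  Position 14 '(': depth becomes 3
  Position 15 ')': depth becomes 2
  Position 16 ')': depth becomes 1
  Position 17 ')': depth becomes 0
Maximum depth reached: 5

5


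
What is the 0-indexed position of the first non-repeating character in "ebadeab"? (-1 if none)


Input: ebadeab
Character frequencies:
  'a': 2
  'b': 2
  'd': 1
  'e': 2
Scanning left to right for freq == 1:
  Position 0 ('e'): freq=2, skip
  Position 1 ('b'): freq=2, skip
  Position 2 ('a'): freq=2, skip
  Position 3 ('d'): unique! => answer = 3

3


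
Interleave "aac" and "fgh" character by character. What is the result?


Interleaving "aac" and "fgh":
  Position 0: 'a' from first, 'f' from second => "af"
  Position 1: 'a' from first, 'g' from second => "ag"
  Position 2: 'c' from first, 'h' from second => "ch"
Result: afagch

afagch


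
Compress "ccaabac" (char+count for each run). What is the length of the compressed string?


Input: ccaabac
Runs:
  'c' x 2 => "c2"
  'a' x 2 => "a2"
  'b' x 1 => "b1"
  'a' x 1 => "a1"
  'c' x 1 => "c1"
Compressed: "c2a2b1a1c1"
Compressed length: 10

10


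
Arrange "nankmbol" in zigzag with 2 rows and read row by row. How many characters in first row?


Zigzag "nankmbol" into 2 rows:
Placing characters:
  'n' => row 0
  'a' => row 1
  'n' => row 0
  'k' => row 1
  'm' => row 0
  'b' => row 1
  'o' => row 0
  'l' => row 1
Rows:
  Row 0: "nnmo"
  Row 1: "akbl"
First row length: 4

4


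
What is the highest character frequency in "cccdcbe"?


Input: cccdcbe
Character counts:
  'b': 1
  'c': 4
  'd': 1
  'e': 1
Maximum frequency: 4

4


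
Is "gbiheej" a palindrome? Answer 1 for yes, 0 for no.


Input: gbiheej
Reversed: jeehibg
  Compare pos 0 ('g') with pos 6 ('j'): MISMATCH
  Compare pos 1 ('b') with pos 5 ('e'): MISMATCH
  Compare pos 2 ('i') with pos 4 ('e'): MISMATCH
Result: not a palindrome

0


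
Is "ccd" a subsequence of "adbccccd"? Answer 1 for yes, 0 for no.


Check if "ccd" is a subsequence of "adbccccd"
Greedy scan:
  Position 0 ('a'): no match needed
  Position 1 ('d'): no match needed
  Position 2 ('b'): no match needed
  Position 3 ('c'): matches sub[0] = 'c'
  Position 4 ('c'): matches sub[1] = 'c'
  Position 5 ('c'): no match needed
  Position 6 ('c'): no match needed
  Position 7 ('d'): matches sub[2] = 'd'
All 3 characters matched => is a subsequence

1


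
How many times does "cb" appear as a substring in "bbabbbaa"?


Searching for "cb" in "bbabbbaa"
Scanning each position:
  Position 0: "bb" => no
  Position 1: "ba" => no
  Position 2: "ab" => no
  Position 3: "bb" => no
  Position 4: "bb" => no
  Position 5: "ba" => no
  Position 6: "aa" => no
Total occurrences: 0

0


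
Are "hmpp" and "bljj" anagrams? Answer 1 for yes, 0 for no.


Strings: "hmpp", "bljj"
Sorted first:  hmpp
Sorted second: bjjl
Differ at position 0: 'h' vs 'b' => not anagrams

0


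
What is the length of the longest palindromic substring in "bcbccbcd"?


Input: "bcbccbcd"
Checking substrings for palindromes:
  [1:7] "cbccbc" (len 6) => palindrome
  [2:6] "bccb" (len 4) => palindrome
  [0:3] "bcb" (len 3) => palindrome
  [1:4] "cbc" (len 3) => palindrome
  [4:7] "cbc" (len 3) => palindrome
  [3:5] "cc" (len 2) => palindrome
Longest palindromic substring: "cbccbc" with length 6

6


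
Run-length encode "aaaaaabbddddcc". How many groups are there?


Input: aaaaaabbddddcc
Scanning for consecutive runs:
  Group 1: 'a' x 6 (positions 0-5)
  Group 2: 'b' x 2 (positions 6-7)
  Group 3: 'd' x 4 (positions 8-11)
  Group 4: 'c' x 2 (positions 12-13)
Total groups: 4

4


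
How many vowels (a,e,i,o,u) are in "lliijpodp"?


Input: lliijpodp
Checking each character:
  'l' at position 0: consonant
  'l' at position 1: consonant
  'i' at position 2: vowel (running total: 1)
  'i' at position 3: vowel (running total: 2)
  'j' at position 4: consonant
  'p' at position 5: consonant
  'o' at position 6: vowel (running total: 3)
  'd' at position 7: consonant
  'p' at position 8: consonant
Total vowels: 3

3


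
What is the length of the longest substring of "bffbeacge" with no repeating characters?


Input: "bffbeacge"
Sliding window (track last position of each char):
  Position 0 ('b'): window [0,0] length 1 -- new best
  Position 1 ('f'): window [0,1] length 2 -- new best
  Position 2 ('f'): repeat (last at 1), move window start to 2
  Position 2 ('f'): window [2,2] length 1
  Position 3 ('b'): window [2,3] length 2
  Position 4 ('e'): window [2,4] length 3 -- new best
  Position 5 ('a'): window [2,5] length 4 -- new best
  Position 6 ('c'): window [2,6] length 5 -- new best
  Position 7 ('g'): window [2,7] length 6 -- new best
  Position 8 ('e'): repeat (last at 4), move window start to 5
  Position 8 ('e'): window [5,8] length 4
Longest substring with no repeats: "fbeacg" with length 6

6


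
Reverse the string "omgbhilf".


Input: omgbhilf
Reading characters right to left:
  Position 7: 'f'
  Position 6: 'l'
  Position 5: 'i'
  Position 4: 'h'
  Position 3: 'b'
  Position 2: 'g'
  Position 1: 'm'
  Position 0: 'o'
Reversed: flihbgmo

flihbgmo


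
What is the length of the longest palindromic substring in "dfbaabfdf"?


Input: "dfbaabfdf"
Checking substrings for palindromes:
  [0:8] "dfbaabfd" (len 8) => palindrome
  [1:7] "fbaabf" (len 6) => palindrome
  [2:6] "baab" (len 4) => palindrome
  [6:9] "fdf" (len 3) => palindrome
  [3:5] "aa" (len 2) => palindrome
Longest palindromic substring: "dfbaabfd" with length 8

8


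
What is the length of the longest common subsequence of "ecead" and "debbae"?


LCS of "ecead" and "debbae"
DP table:
           d    e    b    b    a    e
      0    0    0    0    0    0    0
  e   0    0    1    1    1    1    1
  c   0    0    1    1    1    1    1
  e   0    0    1    1    1    1    2
  a   0    0    1    1    1    2    2
  d   0    1    1    1    1    2    2
LCS length = dp[5][6] = 2

2


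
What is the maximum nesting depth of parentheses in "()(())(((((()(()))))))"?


Input: "()(())(((((()(()))))))"
Tracking depth:
  Position 0 '(': depth becomes 1
  Position 1 ')': depth becomes 0
  Position 2 '(': depth becomes 1
  Position 3 '(': depth becomes 2
  Position 4 ')': depth becomes 1
  Position 5 ')': depth becomes 0
  Position 6 '(': depth becomes 1
  Position 7 '(': depth becomes 2
  Position 8 '(': depth becomes 3
  Position 9 '(': depth becomes 4
  Position 10 '(': depth becomes 5
  Position 11 '(': depth becomes 6
  Position 12 ')': depth becomes 5
  Position 13 '(': depth becomes 6
  Position 14 '(': depth becomes 7
  Position 15 ')': depth becomes 6
  Position 16 ')': depth becomes 5
  Position 17 ')': depth becomes 4
  Position 18 ')': depth becomes 3
  Position 19 ')': depth becomes 2
  Position 20 ')': depth becomes 1
  Position 21 ')': depth becomes 0
Maximum depth reached: 7

7


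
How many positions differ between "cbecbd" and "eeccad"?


Comparing "cbecbd" and "eeccad" position by position:
  Position 0: 'c' vs 'e' => DIFFER
  Position 1: 'b' vs 'e' => DIFFER
  Position 2: 'e' vs 'c' => DIFFER
  Position 3: 'c' vs 'c' => same
  Position 4: 'b' vs 'a' => DIFFER
  Position 5: 'd' vs 'd' => same
Positions that differ: 4

4


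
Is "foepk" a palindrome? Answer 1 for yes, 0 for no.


Input: foepk
Reversed: kpeof
  Compare pos 0 ('f') with pos 4 ('k'): MISMATCH
  Compare pos 1 ('o') with pos 3 ('p'): MISMATCH
Result: not a palindrome

0


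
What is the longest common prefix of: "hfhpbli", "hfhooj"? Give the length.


Words: hfhpbli, hfhooj
  Position 0: all 'h' => match
  Position 1: all 'f' => match
  Position 2: all 'h' => match
  Position 3: ('p', 'o') => mismatch, stop
LCP = "hfh" (length 3)

3


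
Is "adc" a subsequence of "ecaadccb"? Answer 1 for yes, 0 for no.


Check if "adc" is a subsequence of "ecaadccb"
Greedy scan:
  Position 0 ('e'): no match needed
  Position 1 ('c'): no match needed
  Position 2 ('a'): matches sub[0] = 'a'
  Position 3 ('a'): no match needed
  Position 4 ('d'): matches sub[1] = 'd'
  Position 5 ('c'): matches sub[2] = 'c'
  Position 6 ('c'): no match needed
  Position 7 ('b'): no match needed
All 3 characters matched => is a subsequence

1


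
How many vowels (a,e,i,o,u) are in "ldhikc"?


Input: ldhikc
Checking each character:
  'l' at position 0: consonant
  'd' at position 1: consonant
  'h' at position 2: consonant
  'i' at position 3: vowel (running total: 1)
  'k' at position 4: consonant
  'c' at position 5: consonant
Total vowels: 1

1


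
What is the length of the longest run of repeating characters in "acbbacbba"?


Input: "acbbacbba"
Scanning for longest run:
  Position 1 ('c'): new char, reset run to 1
  Position 2 ('b'): new char, reset run to 1
  Position 3 ('b'): continues run of 'b', length=2
  Position 4 ('a'): new char, reset run to 1
  Position 5 ('c'): new char, reset run to 1
  Position 6 ('b'): new char, reset run to 1
  Position 7 ('b'): continues run of 'b', length=2
  Position 8 ('a'): new char, reset run to 1
Longest run: 'b' with length 2

2


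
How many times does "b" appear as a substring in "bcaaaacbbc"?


Searching for "b" in "bcaaaacbbc"
Scanning each position:
  Position 0: "b" => MATCH
  Position 1: "c" => no
  Position 2: "a" => no
  Position 3: "a" => no
  Position 4: "a" => no
  Position 5: "a" => no
  Position 6: "c" => no
  Position 7: "b" => MATCH
  Position 8: "b" => MATCH
  Position 9: "c" => no
Total occurrences: 3

3


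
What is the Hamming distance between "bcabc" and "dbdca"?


Comparing "bcabc" and "dbdca" position by position:
  Position 0: 'b' vs 'd' => differ
  Position 1: 'c' vs 'b' => differ
  Position 2: 'a' vs 'd' => differ
  Position 3: 'b' vs 'c' => differ
  Position 4: 'c' vs 'a' => differ
Total differences (Hamming distance): 5

5


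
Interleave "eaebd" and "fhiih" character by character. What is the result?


Interleaving "eaebd" and "fhiih":
  Position 0: 'e' from first, 'f' from second => "ef"
  Position 1: 'a' from first, 'h' from second => "ah"
  Position 2: 'e' from first, 'i' from second => "ei"
  Position 3: 'b' from first, 'i' from second => "bi"
  Position 4: 'd' from first, 'h' from second => "dh"
Result: efaheibidh

efaheibidh


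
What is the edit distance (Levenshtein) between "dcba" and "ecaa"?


Computing edit distance: "dcba" -> "ecaa"
DP table:
           e    c    a    a
      0    1    2    3    4
  d   1    1    2    3    4
  c   2    2    1    2    3
  b   3    3    2    2    3
  a   4    4    3    2    2
Edit distance = dp[4][4] = 2

2


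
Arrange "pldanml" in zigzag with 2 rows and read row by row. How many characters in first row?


Zigzag "pldanml" into 2 rows:
Placing characters:
  'p' => row 0
  'l' => row 1
  'd' => row 0
  'a' => row 1
  'n' => row 0
  'm' => row 1
  'l' => row 0
Rows:
  Row 0: "pdnl"
  Row 1: "lam"
First row length: 4

4


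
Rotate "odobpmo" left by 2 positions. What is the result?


Input: "odobpmo", rotate left by 2
First 2 characters: "od"
Remaining characters: "obpmo"
Concatenate remaining + first: "obpmo" + "od" = "obpmood"

obpmood


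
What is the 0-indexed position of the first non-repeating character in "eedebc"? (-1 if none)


Input: eedebc
Character frequencies:
  'b': 1
  'c': 1
  'd': 1
  'e': 3
Scanning left to right for freq == 1:
  Position 0 ('e'): freq=3, skip
  Position 1 ('e'): freq=3, skip
  Position 2 ('d'): unique! => answer = 2

2


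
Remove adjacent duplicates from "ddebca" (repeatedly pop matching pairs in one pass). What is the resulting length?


Input: ddebca
Stack-based adjacent duplicate removal:
  Read 'd': push. Stack: d
  Read 'd': matches stack top 'd' => pop. Stack: (empty)
  Read 'e': push. Stack: e
  Read 'b': push. Stack: eb
  Read 'c': push. Stack: ebc
  Read 'a': push. Stack: ebca
Final stack: "ebca" (length 4)

4


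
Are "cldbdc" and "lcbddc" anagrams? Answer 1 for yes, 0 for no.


Strings: "cldbdc", "lcbddc"
Sorted first:  bccddl
Sorted second: bccddl
Sorted forms match => anagrams

1


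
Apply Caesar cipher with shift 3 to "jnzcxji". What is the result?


Caesar cipher: shift "jnzcxji" by 3
  'j' (pos 9) + 3 = pos 12 = 'm'
  'n' (pos 13) + 3 = pos 16 = 'q'
  'z' (pos 25) + 3 = pos 2 = 'c'
  'c' (pos 2) + 3 = pos 5 = 'f'
  'x' (pos 23) + 3 = pos 0 = 'a'
  'j' (pos 9) + 3 = pos 12 = 'm'
  'i' (pos 8) + 3 = pos 11 = 'l'
Result: mqcfaml

mqcfaml


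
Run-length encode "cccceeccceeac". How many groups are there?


Input: cccceeccceeac
Scanning for consecutive runs:
  Group 1: 'c' x 4 (positions 0-3)
  Group 2: 'e' x 2 (positions 4-5)
  Group 3: 'c' x 3 (positions 6-8)
  Group 4: 'e' x 2 (positions 9-10)
  Group 5: 'a' x 1 (positions 11-11)
  Group 6: 'c' x 1 (positions 12-12)
Total groups: 6

6


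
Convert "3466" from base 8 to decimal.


Input: "3466" in base 8
Positional expansion:
  Digit '3' (value 3) x 8^3 = 1536
  Digit '4' (value 4) x 8^2 = 256
  Digit '6' (value 6) x 8^1 = 48
  Digit '6' (value 6) x 8^0 = 6
Sum = 1846

1846


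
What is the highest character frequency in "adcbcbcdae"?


Input: adcbcbcdae
Character counts:
  'a': 2
  'b': 2
  'c': 3
  'd': 2
  'e': 1
Maximum frequency: 3

3


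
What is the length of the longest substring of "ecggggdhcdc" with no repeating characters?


Input: "ecggggdhcdc"
Sliding window (track last position of each char):
  Position 0 ('e'): window [0,0] length 1 -- new best
  Position 1 ('c'): window [0,1] length 2 -- new best
  Position 2 ('g'): window [0,2] length 3 -- new best
  Position 3 ('g'): repeat (last at 2), move window start to 3
  Position 3 ('g'): window [3,3] length 1
  Position 4 ('g'): repeat (last at 3), move window start to 4
  Position 4 ('g'): window [4,4] length 1
  Position 5 ('g'): repeat (last at 4), move window start to 5
  Position 5 ('g'): window [5,5] length 1
  Position 6 ('d'): window [5,6] length 2
  Position 7 ('h'): window [5,7] length 3
  Position 8 ('c'): window [5,8] length 4 -- new best
  Position 9 ('d'): repeat (last at 6), move window start to 7
  Position 9 ('d'): window [7,9] length 3
  Position 10 ('c'): repeat (last at 8), move window start to 9
  Position 10 ('c'): window [9,10] length 2
Longest substring with no repeats: "gdhc" with length 4

4


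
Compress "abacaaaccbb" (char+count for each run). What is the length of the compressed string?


Input: abacaaaccbb
Runs:
  'a' x 1 => "a1"
  'b' x 1 => "b1"
  'a' x 1 => "a1"
  'c' x 1 => "c1"
  'a' x 3 => "a3"
  'c' x 2 => "c2"
  'b' x 2 => "b2"
Compressed: "a1b1a1c1a3c2b2"
Compressed length: 14

14


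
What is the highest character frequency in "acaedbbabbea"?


Input: acaedbbabbea
Character counts:
  'a': 4
  'b': 4
  'c': 1
  'd': 1
  'e': 2
Maximum frequency: 4

4


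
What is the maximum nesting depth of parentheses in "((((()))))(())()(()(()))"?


Input: "((((()))))(())()(()(()))"
Tracking depth:
  Position 0 '(': depth becomes 1
  Position 1 '(': depth becomes 2
  Position 2 '(': depth becomes 3
  Position 3 '(': depth becomes 4
  Position 4 '(': depth becomes 5
  Position 5 ')': depth becomes 4
  Position 6 ')': depth becomes 3
  Position 7 ')': depth becomes 2
  Position 8 ')': depth becomes 1
  Position 9 ')': depth becomes 0
  Position 10 '(': depth becomes 1
  Position 11 '(': depth becomes 2
  Position 12 ')': depth becomes 1
  Position 13 ')': depth becomes 0
  Position 14 '(': depth becomes 1
  Position 15 ')': depth becomes 0
  Position 16 '(': depth becomes 1
  Position 17 '(': depth becomes 2
  Position 18 ')': depth becomes 1
  Position 19 '(': depth becomes 2
  Position 20 '(': depth becomes 3
  Position 21 ')': depth becomes 2
  Position 22 ')': depth becomes 1
  Position 23 ')': depth becomes 0
Maximum depth reached: 5

5


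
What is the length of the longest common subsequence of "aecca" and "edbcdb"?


LCS of "aecca" and "edbcdb"
DP table:
           e    d    b    c    d    b
      0    0    0    0    0    0    0
  a   0    0    0    0    0    0    0
  e   0    1    1    1    1    1    1
  c   0    1    1    1    2    2    2
  c   0    1    1    1    2    2    2
  a   0    1    1    1    2    2    2
LCS length = dp[5][6] = 2

2


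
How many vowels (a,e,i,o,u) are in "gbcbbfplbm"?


Input: gbcbbfplbm
Checking each character:
  'g' at position 0: consonant
  'b' at position 1: consonant
  'c' at position 2: consonant
  'b' at position 3: consonant
  'b' at position 4: consonant
  'f' at position 5: consonant
  'p' at position 6: consonant
  'l' at position 7: consonant
  'b' at position 8: consonant
  'm' at position 9: consonant
Total vowels: 0

0


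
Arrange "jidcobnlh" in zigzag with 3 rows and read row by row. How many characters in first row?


Zigzag "jidcobnlh" into 3 rows:
Placing characters:
  'j' => row 0
  'i' => row 1
  'd' => row 2
  'c' => row 1
  'o' => row 0
  'b' => row 1
  'n' => row 2
  'l' => row 1
  'h' => row 0
Rows:
  Row 0: "joh"
  Row 1: "icbl"
  Row 2: "dn"
First row length: 3

3


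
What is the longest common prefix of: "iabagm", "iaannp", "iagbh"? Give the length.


Words: iabagm, iaannp, iagbh
  Position 0: all 'i' => match
  Position 1: all 'a' => match
  Position 2: ('b', 'a', 'g') => mismatch, stop
LCP = "ia" (length 2)

2


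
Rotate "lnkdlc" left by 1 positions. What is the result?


Input: "lnkdlc", rotate left by 1
First 1 characters: "l"
Remaining characters: "nkdlc"
Concatenate remaining + first: "nkdlc" + "l" = "nkdlcl"

nkdlcl


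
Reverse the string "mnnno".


Input: mnnno
Reading characters right to left:
  Position 4: 'o'
  Position 3: 'n'
  Position 2: 'n'
  Position 1: 'n'
  Position 0: 'm'
Reversed: onnnm

onnnm


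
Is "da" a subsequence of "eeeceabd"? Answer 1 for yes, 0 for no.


Check if "da" is a subsequence of "eeeceabd"
Greedy scan:
  Position 0 ('e'): no match needed
  Position 1 ('e'): no match needed
  Position 2 ('e'): no match needed
  Position 3 ('c'): no match needed
  Position 4 ('e'): no match needed
  Position 5 ('a'): no match needed
  Position 6 ('b'): no match needed
  Position 7 ('d'): matches sub[0] = 'd'
Only matched 1/2 characters => not a subsequence

0


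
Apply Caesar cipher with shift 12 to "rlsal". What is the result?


Caesar cipher: shift "rlsal" by 12
  'r' (pos 17) + 12 = pos 3 = 'd'
  'l' (pos 11) + 12 = pos 23 = 'x'
  's' (pos 18) + 12 = pos 4 = 'e'
  'a' (pos 0) + 12 = pos 12 = 'm'
  'l' (pos 11) + 12 = pos 23 = 'x'
Result: dxemx

dxemx


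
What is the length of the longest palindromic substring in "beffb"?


Input: "beffb"
Checking substrings for palindromes:
  [2:4] "ff" (len 2) => palindrome
Longest palindromic substring: "ff" with length 2

2


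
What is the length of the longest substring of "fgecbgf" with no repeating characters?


Input: "fgecbgf"
Sliding window (track last position of each char):
  Position 0 ('f'): window [0,0] length 1 -- new best
  Position 1 ('g'): window [0,1] length 2 -- new best
  Position 2 ('e'): window [0,2] length 3 -- new best
  Position 3 ('c'): window [0,3] length 4 -- new best
  Position 4 ('b'): window [0,4] length 5 -- new best
  Position 5 ('g'): repeat (last at 1), move window start to 2
  Position 5 ('g'): window [2,5] length 4
  Position 6 ('f'): window [2,6] length 5
Longest substring with no repeats: "fgecb" with length 5

5


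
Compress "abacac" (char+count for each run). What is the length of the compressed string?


Input: abacac
Runs:
  'a' x 1 => "a1"
  'b' x 1 => "b1"
  'a' x 1 => "a1"
  'c' x 1 => "c1"
  'a' x 1 => "a1"
  'c' x 1 => "c1"
Compressed: "a1b1a1c1a1c1"
Compressed length: 12

12


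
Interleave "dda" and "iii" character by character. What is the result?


Interleaving "dda" and "iii":
  Position 0: 'd' from first, 'i' from second => "di"
  Position 1: 'd' from first, 'i' from second => "di"
  Position 2: 'a' from first, 'i' from second => "ai"
Result: didiai

didiai


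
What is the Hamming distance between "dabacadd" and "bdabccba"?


Comparing "dabacadd" and "bdabccba" position by position:
  Position 0: 'd' vs 'b' => differ
  Position 1: 'a' vs 'd' => differ
  Position 2: 'b' vs 'a' => differ
  Position 3: 'a' vs 'b' => differ
  Position 4: 'c' vs 'c' => same
  Position 5: 'a' vs 'c' => differ
  Position 6: 'd' vs 'b' => differ
  Position 7: 'd' vs 'a' => differ
Total differences (Hamming distance): 7

7


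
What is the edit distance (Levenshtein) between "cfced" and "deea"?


Computing edit distance: "cfced" -> "deea"
DP table:
           d    e    e    a
      0    1    2    3    4
  c   1    1    2    3    4
  f   2    2    2    3    4
  c   3    3    3    3    4
  e   4    4    3    3    4
  d   5    4    4    4    4
Edit distance = dp[5][4] = 4

4


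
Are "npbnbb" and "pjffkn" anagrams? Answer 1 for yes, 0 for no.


Strings: "npbnbb", "pjffkn"
Sorted first:  bbbnnp
Sorted second: ffjknp
Differ at position 0: 'b' vs 'f' => not anagrams

0


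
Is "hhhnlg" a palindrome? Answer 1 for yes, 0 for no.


Input: hhhnlg
Reversed: glnhhh
  Compare pos 0 ('h') with pos 5 ('g'): MISMATCH
  Compare pos 1 ('h') with pos 4 ('l'): MISMATCH
  Compare pos 2 ('h') with pos 3 ('n'): MISMATCH
Result: not a palindrome

0


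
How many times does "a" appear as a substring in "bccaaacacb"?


Searching for "a" in "bccaaacacb"
Scanning each position:
  Position 0: "b" => no
  Position 1: "c" => no
  Position 2: "c" => no
  Position 3: "a" => MATCH
  Position 4: "a" => MATCH
  Position 5: "a" => MATCH
  Position 6: "c" => no
  Position 7: "a" => MATCH
  Position 8: "c" => no
  Position 9: "b" => no
Total occurrences: 4

4


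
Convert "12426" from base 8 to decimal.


Input: "12426" in base 8
Positional expansion:
  Digit '1' (value 1) x 8^4 = 4096
  Digit '2' (value 2) x 8^3 = 1024
  Digit '4' (value 4) x 8^2 = 256
  Digit '2' (value 2) x 8^1 = 16
  Digit '6' (value 6) x 8^0 = 6
Sum = 5398

5398


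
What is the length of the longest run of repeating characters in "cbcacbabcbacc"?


Input: "cbcacbabcbacc"
Scanning for longest run:
  Position 1 ('b'): new char, reset run to 1
  Position 2 ('c'): new char, reset run to 1
  Position 3 ('a'): new char, reset run to 1
  Position 4 ('c'): new char, reset run to 1
  Position 5 ('b'): new char, reset run to 1
  Position 6 ('a'): new char, reset run to 1
  Position 7 ('b'): new char, reset run to 1
  Position 8 ('c'): new char, reset run to 1
  Position 9 ('b'): new char, reset run to 1
  Position 10 ('a'): new char, reset run to 1
  Position 11 ('c'): new char, reset run to 1
  Position 12 ('c'): continues run of 'c', length=2
Longest run: 'c' with length 2

2


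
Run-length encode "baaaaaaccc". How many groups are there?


Input: baaaaaaccc
Scanning for consecutive runs:
  Group 1: 'b' x 1 (positions 0-0)
  Group 2: 'a' x 6 (positions 1-6)
  Group 3: 'c' x 3 (positions 7-9)
Total groups: 3

3


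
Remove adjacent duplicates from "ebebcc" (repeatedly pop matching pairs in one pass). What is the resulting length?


Input: ebebcc
Stack-based adjacent duplicate removal:
  Read 'e': push. Stack: e
  Read 'b': push. Stack: eb
  Read 'e': push. Stack: ebe
  Read 'b': push. Stack: ebeb
  Read 'c': push. Stack: ebebc
  Read 'c': matches stack top 'c' => pop. Stack: ebeb
Final stack: "ebeb" (length 4)

4


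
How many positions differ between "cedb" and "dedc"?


Comparing "cedb" and "dedc" position by position:
  Position 0: 'c' vs 'd' => DIFFER
  Position 1: 'e' vs 'e' => same
  Position 2: 'd' vs 'd' => same
  Position 3: 'b' vs 'c' => DIFFER
Positions that differ: 2

2


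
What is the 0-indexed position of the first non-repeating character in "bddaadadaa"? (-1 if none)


Input: bddaadadaa
Character frequencies:
  'a': 5
  'b': 1
  'd': 4
Scanning left to right for freq == 1:
  Position 0 ('b'): unique! => answer = 0

0


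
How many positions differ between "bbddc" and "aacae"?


Comparing "bbddc" and "aacae" position by position:
  Position 0: 'b' vs 'a' => DIFFER
  Position 1: 'b' vs 'a' => DIFFER
  Position 2: 'd' vs 'c' => DIFFER
  Position 3: 'd' vs 'a' => DIFFER
  Position 4: 'c' vs 'e' => DIFFER
Positions that differ: 5

5


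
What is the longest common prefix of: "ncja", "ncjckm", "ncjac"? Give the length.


Words: ncja, ncjckm, ncjac
  Position 0: all 'n' => match
  Position 1: all 'c' => match
  Position 2: all 'j' => match
  Position 3: ('a', 'c', 'a') => mismatch, stop
LCP = "ncj" (length 3)

3


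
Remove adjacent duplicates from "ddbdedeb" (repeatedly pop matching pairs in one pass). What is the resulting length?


Input: ddbdedeb
Stack-based adjacent duplicate removal:
  Read 'd': push. Stack: d
  Read 'd': matches stack top 'd' => pop. Stack: (empty)
  Read 'b': push. Stack: b
  Read 'd': push. Stack: bd
  Read 'e': push. Stack: bde
  Read 'd': push. Stack: bded
  Read 'e': push. Stack: bdede
  Read 'b': push. Stack: bdedeb
Final stack: "bdedeb" (length 6)

6


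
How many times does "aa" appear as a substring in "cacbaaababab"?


Searching for "aa" in "cacbaaababab"
Scanning each position:
  Position 0: "ca" => no
  Position 1: "ac" => no
  Position 2: "cb" => no
  Position 3: "ba" => no
  Position 4: "aa" => MATCH
  Position 5: "aa" => MATCH
  Position 6: "ab" => no
  Position 7: "ba" => no
  Position 8: "ab" => no
  Position 9: "ba" => no
  Position 10: "ab" => no
Total occurrences: 2

2


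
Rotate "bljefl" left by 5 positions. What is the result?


Input: "bljefl", rotate left by 5
First 5 characters: "bljef"
Remaining characters: "l"
Concatenate remaining + first: "l" + "bljef" = "lbljef"

lbljef


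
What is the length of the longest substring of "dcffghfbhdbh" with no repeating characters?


Input: "dcffghfbhdbh"
Sliding window (track last position of each char):
  Position 0 ('d'): window [0,0] length 1 -- new best
  Position 1 ('c'): window [0,1] length 2 -- new best
  Position 2 ('f'): window [0,2] length 3 -- new best
  Position 3 ('f'): repeat (last at 2), move window start to 3
  Position 3 ('f'): window [3,3] length 1
  Position 4 ('g'): window [3,4] length 2
  Position 5 ('h'): window [3,5] length 3
  Position 6 ('f'): repeat (last at 3), move window start to 4
  Position 6 ('f'): window [4,6] length 3
  Position 7 ('b'): window [4,7] length 4 -- new best
  Position 8 ('h'): repeat (last at 5), move window start to 6
  Position 8 ('h'): window [6,8] length 3
  Position 9 ('d'): window [6,9] length 4
  Position 10 ('b'): repeat (last at 7), move window start to 8
  Position 10 ('b'): window [8,10] length 3
  Position 11 ('h'): repeat (last at 8), move window start to 9
  Position 11 ('h'): window [9,11] length 3
Longest substring with no repeats: "ghfb" with length 4

4


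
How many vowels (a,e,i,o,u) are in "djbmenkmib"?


Input: djbmenkmib
Checking each character:
  'd' at position 0: consonant
  'j' at position 1: consonant
  'b' at position 2: consonant
  'm' at position 3: consonant
  'e' at position 4: vowel (running total: 1)
  'n' at position 5: consonant
  'k' at position 6: consonant
  'm' at position 7: consonant
  'i' at position 8: vowel (running total: 2)
  'b' at position 9: consonant
Total vowels: 2

2


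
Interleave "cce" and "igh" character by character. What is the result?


Interleaving "cce" and "igh":
  Position 0: 'c' from first, 'i' from second => "ci"
  Position 1: 'c' from first, 'g' from second => "cg"
  Position 2: 'e' from first, 'h' from second => "eh"
Result: cicgeh

cicgeh


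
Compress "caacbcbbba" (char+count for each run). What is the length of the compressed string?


Input: caacbcbbba
Runs:
  'c' x 1 => "c1"
  'a' x 2 => "a2"
  'c' x 1 => "c1"
  'b' x 1 => "b1"
  'c' x 1 => "c1"
  'b' x 3 => "b3"
  'a' x 1 => "a1"
Compressed: "c1a2c1b1c1b3a1"
Compressed length: 14

14


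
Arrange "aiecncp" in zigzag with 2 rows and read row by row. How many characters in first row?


Zigzag "aiecncp" into 2 rows:
Placing characters:
  'a' => row 0
  'i' => row 1
  'e' => row 0
  'c' => row 1
  'n' => row 0
  'c' => row 1
  'p' => row 0
Rows:
  Row 0: "aenp"
  Row 1: "icc"
First row length: 4

4


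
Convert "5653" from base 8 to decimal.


Input: "5653" in base 8
Positional expansion:
  Digit '5' (value 5) x 8^3 = 2560
  Digit '6' (value 6) x 8^2 = 384
  Digit '5' (value 5) x 8^1 = 40
  Digit '3' (value 3) x 8^0 = 3
Sum = 2987

2987


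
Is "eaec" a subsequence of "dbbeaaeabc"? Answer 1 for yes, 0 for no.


Check if "eaec" is a subsequence of "dbbeaaeabc"
Greedy scan:
  Position 0 ('d'): no match needed
  Position 1 ('b'): no match needed
  Position 2 ('b'): no match needed
  Position 3 ('e'): matches sub[0] = 'e'
  Position 4 ('a'): matches sub[1] = 'a'
  Position 5 ('a'): no match needed
  Position 6 ('e'): matches sub[2] = 'e'
  Position 7 ('a'): no match needed
  Position 8 ('b'): no match needed
  Position 9 ('c'): matches sub[3] = 'c'
All 4 characters matched => is a subsequence

1


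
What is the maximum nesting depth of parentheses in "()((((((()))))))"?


Input: "()((((((()))))))"
Tracking depth:
  Position 0 '(': depth becomes 1
  Position 1 ')': depth becomes 0
  Position 2 '(': depth becomes 1
  Position 3 '(': depth becomes 2
  Position 4 '(': depth becomes 3
  Position 5 '(': depth becomes 4
  Position 6 '(': depth becomes 5
  Position 7 '(': depth becomes 6
  Position 8 '(': depth becomes 7
  Position 9 ')': depth becomes 6
  Position 10 ')': depth becomes 5
  Position 11 ')': depth becomes 4
  Position 12 ')': depth becomes 3
  Position 13 ')': depth becomes 2
  Position 14 ')': depth becomes 1
  Position 15 ')': depth becomes 0
Maximum depth reached: 7

7


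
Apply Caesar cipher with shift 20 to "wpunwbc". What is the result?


Caesar cipher: shift "wpunwbc" by 20
  'w' (pos 22) + 20 = pos 16 = 'q'
  'p' (pos 15) + 20 = pos 9 = 'j'
  'u' (pos 20) + 20 = pos 14 = 'o'
  'n' (pos 13) + 20 = pos 7 = 'h'
  'w' (pos 22) + 20 = pos 16 = 'q'
  'b' (pos 1) + 20 = pos 21 = 'v'
  'c' (pos 2) + 20 = pos 22 = 'w'
Result: qjohqvw

qjohqvw
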